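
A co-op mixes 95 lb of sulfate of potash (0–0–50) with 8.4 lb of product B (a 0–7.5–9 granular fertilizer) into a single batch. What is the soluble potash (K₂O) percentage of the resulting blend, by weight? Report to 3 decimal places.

46.669% K₂O

Total mass = 95 + 8.4 = 103.4 lb.
K₂O mass = 50%×95 + 9%×8.4 = 48.256 lb.
% K₂O = 48.256 / 103.4 = 46.6692%.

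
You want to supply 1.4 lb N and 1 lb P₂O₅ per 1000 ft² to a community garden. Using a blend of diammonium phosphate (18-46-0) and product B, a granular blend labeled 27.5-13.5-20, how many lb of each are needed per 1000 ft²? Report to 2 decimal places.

Let a = lb of diammonium phosphate, b = lb of product B (per 1000 ft²).
N: 0.18·a + 0.275·b = 1.4
P₂O₅: 0.46·a + 0.135·b = 1
From row1: a = (1.4 − 0.275·b) / 0.18.
Into row2: 0.46·(1.4 − 0.275·b)/0.18 + 0.135·b = 1 → b = 4.54012, a = 0.841487.

0.84 lb diammonium phosphate, 4.54 lb product B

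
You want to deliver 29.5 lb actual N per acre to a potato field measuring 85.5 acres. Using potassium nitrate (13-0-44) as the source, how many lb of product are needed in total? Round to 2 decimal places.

19401.92 lb

Product per acre = 29.5 / 13% = 226.923 lb.
Total product = 226.923 × 85.5 = 19401.923 lb.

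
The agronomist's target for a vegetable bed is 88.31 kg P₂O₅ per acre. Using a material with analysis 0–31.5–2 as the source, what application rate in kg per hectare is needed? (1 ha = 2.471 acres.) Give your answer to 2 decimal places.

Product per acre = 88.31 / 31.5% = 280.349 kg.
Convert to per hectare: 280.349 × 2.471 = 692.743 kg.

692.74 kg of product per hectare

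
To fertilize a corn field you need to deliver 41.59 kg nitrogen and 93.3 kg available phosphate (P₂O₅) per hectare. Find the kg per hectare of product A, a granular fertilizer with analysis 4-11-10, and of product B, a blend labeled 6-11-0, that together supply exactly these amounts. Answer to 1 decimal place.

Per-hectare balance (a = product A, b = product B):
N: 0.04·a + 0.06·b = 41.59
P₂O₅: 0.11·a + 0.11·b = 93.3
Eliminate b: (row1) − 0.06/0.11·(row2) → -0.02·a = -9.30091, so a = 465.045.
Then b = (93.3 − 0.11·465.045) / 0.11 = 383.136.

465.0 kg product A, 383.1 kg product B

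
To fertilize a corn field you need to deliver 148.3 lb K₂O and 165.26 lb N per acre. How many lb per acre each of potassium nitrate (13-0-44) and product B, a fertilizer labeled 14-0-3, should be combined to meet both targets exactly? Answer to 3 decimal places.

Let a = lb of potassium nitrate, b = lb of product B (per acre).
K₂O: 0.44·a + 0.03·b = 148.3
N: 0.13·a + 0.14·b = 165.26
Solving simultaneously: a = 273.9029, b = 926.0901.

273.903 lb potassium nitrate, 926.090 lb product B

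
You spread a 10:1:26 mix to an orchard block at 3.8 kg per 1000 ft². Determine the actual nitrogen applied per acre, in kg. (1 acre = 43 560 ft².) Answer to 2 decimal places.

nitrogen per 1000 ft² = 3.8 × 10% = 0.38 kg.
Convert to per acre: 0.38 × 43.56 = 16.5528 kg.

16.55 kg N per acre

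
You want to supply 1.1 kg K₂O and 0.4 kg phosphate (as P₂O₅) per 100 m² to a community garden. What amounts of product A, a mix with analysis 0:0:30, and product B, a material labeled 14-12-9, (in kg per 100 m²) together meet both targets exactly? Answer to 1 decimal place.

2.7 kg product A, 3.3 kg product B

Per-100 m² balance (a = product A, b = product B):
K₂O: 0.3·a + 0.09·b = 1.1
P₂O₅: 0·a + 0.12·b = 0.4
Solving simultaneously: a = 2.66667, b = 3.33333.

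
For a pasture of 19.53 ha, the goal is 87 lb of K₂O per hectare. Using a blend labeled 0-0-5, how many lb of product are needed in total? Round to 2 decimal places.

Product per hectare = 87 / 5% = 1740 lb.
Total product = 1740 × 19.53 = 33982.2 lb.

33982.20 lb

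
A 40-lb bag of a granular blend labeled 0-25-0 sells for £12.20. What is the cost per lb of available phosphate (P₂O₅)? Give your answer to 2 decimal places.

P₂O₅ in bag = 40 × 25% = 10 lb.
Cost per lb P₂O₅ = £12.20 / 10 = £1.2200.

£1.22 per lb P₂O₅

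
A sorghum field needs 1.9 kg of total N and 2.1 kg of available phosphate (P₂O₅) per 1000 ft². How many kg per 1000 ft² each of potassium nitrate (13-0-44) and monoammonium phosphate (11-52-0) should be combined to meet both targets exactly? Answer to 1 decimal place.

With a, b = kg per 1000 ft² of potassium nitrate and monoammonium phosphate:
N: 0.13·a + 0.11·b = 1.9
P₂O₅: 0·a + 0.52·b = 2.1
Solving simultaneously: a = 11.1982, b = 4.03846.

11.2 kg potassium nitrate, 4.0 kg monoammonium phosphate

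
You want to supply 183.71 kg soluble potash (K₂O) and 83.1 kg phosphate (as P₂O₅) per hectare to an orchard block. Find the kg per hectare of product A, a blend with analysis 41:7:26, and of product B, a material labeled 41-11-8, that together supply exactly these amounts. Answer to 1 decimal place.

Let a = kg of product A, b = kg of product B (per hectare).
K₂O: 0.26·a + 0.08·b = 183.71
P₂O₅: 0.07·a + 0.11·b = 83.1
Solving simultaneously: a = 589.57, b = 380.274.

589.6 kg product A, 380.3 kg product B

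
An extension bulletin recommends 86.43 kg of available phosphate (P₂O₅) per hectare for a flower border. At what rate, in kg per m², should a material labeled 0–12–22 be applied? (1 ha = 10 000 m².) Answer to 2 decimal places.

0.07 kg of product per sq m

Product per hectare = 86.43 / 12% = 720.25 kg.
Convert to per m²: 720.25 × 0.0001 = 0.072025 kg.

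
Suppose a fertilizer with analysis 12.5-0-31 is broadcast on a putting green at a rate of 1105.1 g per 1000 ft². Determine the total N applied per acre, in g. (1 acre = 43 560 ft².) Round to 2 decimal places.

nitrogen per 1000 ft² = 1105.1 × 12.5% = 138.137 g.
Convert to per acre: 138.137 × 43.56 = 6017.269 g.

6017.27 g N per acre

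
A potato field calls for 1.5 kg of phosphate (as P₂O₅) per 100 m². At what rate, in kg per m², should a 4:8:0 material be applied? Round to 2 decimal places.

0.19 kg of product per sq m

Product per 100 m² = 1.5 / 8% = 18.75 kg.
Convert to per m²: 18.75 × 0.01 = 0.1875 kg.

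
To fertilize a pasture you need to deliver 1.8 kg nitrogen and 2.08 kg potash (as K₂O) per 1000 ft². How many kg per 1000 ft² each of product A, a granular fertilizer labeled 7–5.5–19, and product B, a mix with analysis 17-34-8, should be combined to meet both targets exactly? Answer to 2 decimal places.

Per-1000 ft² balance (a = product A, b = product B):
N: 0.07·a + 0.17·b = 1.8
K₂O: 0.19·a + 0.08·b = 2.08
Solving simultaneously: a = 7.85019, b = 7.35581.

7.85 kg product A, 7.36 kg product B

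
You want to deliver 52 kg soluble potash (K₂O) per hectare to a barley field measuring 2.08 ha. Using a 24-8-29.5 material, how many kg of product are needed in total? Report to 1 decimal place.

Product per hectare = 52 / 29.5% = 176.271 kg.
Total product = 176.271 × 2.08 = 366.644 kg.

366.6 kg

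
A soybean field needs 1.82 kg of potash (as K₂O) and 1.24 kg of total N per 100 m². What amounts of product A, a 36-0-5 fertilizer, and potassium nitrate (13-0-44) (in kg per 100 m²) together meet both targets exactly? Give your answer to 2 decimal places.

2.03 kg product A, 3.91 kg potassium nitrate

With a, b = kg per 100 m² of product A and potassium nitrate:
K₂O: 0.05·a + 0.44·b = 1.82
N: 0.36·a + 0.13·b = 1.24
From row1: a = (1.82 − 0.44·b) / 0.05.
Into row2: 0.36·(1.82 − 0.44·b)/0.05 + 0.13·b = 1.24 → b = 3.9052, a = 2.03423.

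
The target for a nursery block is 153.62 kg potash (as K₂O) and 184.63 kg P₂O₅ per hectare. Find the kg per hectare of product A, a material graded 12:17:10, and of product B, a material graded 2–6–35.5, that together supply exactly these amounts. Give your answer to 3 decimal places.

With a, b = kg per hectare of product A and product B:
K₂O: 0.1·a + 0.355·b = 153.62
P₂O₅: 0.17·a + 0.06·b = 184.63
Eliminate a: (row1) − 0.1/0.17·(row2) → 0.319706·b = 45.0141, so b = 140.7985.
Back-substitute: a = (153.62 − 0.355·140.7985) / 0.1 = 1036.3652.

1036.365 kg product A, 140.799 kg product B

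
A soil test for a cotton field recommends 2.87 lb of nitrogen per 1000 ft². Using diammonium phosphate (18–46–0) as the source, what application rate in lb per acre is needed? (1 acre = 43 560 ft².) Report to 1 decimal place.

694.5 lb of product per acre

Product per 1000 ft² = 2.87 / 18% = 15.9444 lb.
Convert to per acre: 15.9444 × 43.56 = 694.54 lb.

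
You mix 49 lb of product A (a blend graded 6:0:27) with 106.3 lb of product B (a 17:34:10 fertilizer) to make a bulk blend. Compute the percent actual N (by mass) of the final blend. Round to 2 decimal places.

Total mass = 49 + 106.3 = 155.3 lb.
N mass = 6%×49 + 17%×106.3 = 21.011 lb.
% N = 21.011 / 155.3 = 13.5293%.

13.53% N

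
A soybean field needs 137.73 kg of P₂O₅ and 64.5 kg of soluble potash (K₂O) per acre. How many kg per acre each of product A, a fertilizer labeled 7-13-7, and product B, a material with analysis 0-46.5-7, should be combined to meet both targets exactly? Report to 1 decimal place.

867.9 kg product A, 53.6 kg product B

With a, b = kg per acre of product A and product B:
P₂O₅: 0.13·a + 0.465·b = 137.73
K₂O: 0.07·a + 0.07·b = 64.5
Eliminate b: (row1) − 0.465/0.07·(row2) → -0.335·a = -290.734, so a = 867.864.
Then b = (64.5 − 0.07·867.864) / 0.07 = 53.565.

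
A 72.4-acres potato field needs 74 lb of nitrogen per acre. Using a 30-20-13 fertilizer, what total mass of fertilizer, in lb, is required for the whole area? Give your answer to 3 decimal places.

Product per acre = 74 / 30% = 246.667 lb.
Total product = 246.667 × 72.4 = 17858.6667 lb.

17858.667 lb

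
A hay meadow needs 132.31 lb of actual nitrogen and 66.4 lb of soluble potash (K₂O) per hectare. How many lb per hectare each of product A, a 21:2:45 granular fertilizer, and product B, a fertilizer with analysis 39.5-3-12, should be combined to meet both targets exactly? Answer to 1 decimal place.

With a, b = lb per hectare of product A and product B:
N: 0.21·a + 0.395·b = 132.31
K₂O: 0.45·a + 0.12·b = 66.4
From row1: a = (132.31 − 0.395·b) / 0.21.
Into row2: 0.45·(132.31 − 0.395·b)/0.21 + 0.12·b = 66.4 → b = 298.889, a = 67.8519.

67.9 lb product A, 298.9 lb product B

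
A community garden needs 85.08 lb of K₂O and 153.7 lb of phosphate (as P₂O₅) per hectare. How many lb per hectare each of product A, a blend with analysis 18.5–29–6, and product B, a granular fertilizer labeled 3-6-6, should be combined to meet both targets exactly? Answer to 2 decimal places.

298.35 lb product A, 1119.65 lb product B

With a, b = lb per hectare of product A and product B:
K₂O: 0.06·a + 0.06·b = 85.08
P₂O₅: 0.29·a + 0.06·b = 153.7
Eliminate b: (row1) − 0.06/0.06·(row2) → -0.23·a = -68.62, so a = 298.348.
Then b = (153.7 − 0.29·298.348) / 0.06 = 1119.652.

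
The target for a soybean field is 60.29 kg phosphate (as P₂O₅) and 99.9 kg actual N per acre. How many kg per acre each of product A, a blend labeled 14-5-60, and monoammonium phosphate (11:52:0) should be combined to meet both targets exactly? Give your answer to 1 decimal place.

673.3 kg product A, 51.2 kg monoammonium phosphate

With a, b = kg per acre of product A and monoammonium phosphate:
P₂O₅: 0.05·a + 0.52·b = 60.29
N: 0.14·a + 0.11·b = 99.9
Eliminate a: (row1) − 0.05/0.14·(row2) → 0.480714·b = 24.6114, so b = 51.1976.
Back-substitute: a = (60.29 − 0.52·51.1976) / 0.05 = 673.345.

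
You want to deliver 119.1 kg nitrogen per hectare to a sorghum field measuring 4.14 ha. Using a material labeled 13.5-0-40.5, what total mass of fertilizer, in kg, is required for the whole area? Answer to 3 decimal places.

3652.400 kg

Product per hectare = 119.1 / 13.5% = 882.222 kg.
Total product = 882.222 × 4.14 = 3652.4 kg.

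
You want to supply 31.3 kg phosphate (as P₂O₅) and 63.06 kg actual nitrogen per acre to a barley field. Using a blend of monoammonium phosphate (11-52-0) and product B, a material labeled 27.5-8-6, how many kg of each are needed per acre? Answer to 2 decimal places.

With a, b = kg per acre of monoammonium phosphate and product B:
P₂O₅: 0.52·a + 0.08·b = 31.3
N: 0.11·a + 0.275·b = 63.06
From row1: a = (31.3 − 0.08·b) / 0.52.
Into row2: 0.11·(31.3 − 0.08·b)/0.52 + 0.275·b = 63.06 → b = 218.69001, a = 26.5477.

26.55 kg monoammonium phosphate, 218.69 kg product B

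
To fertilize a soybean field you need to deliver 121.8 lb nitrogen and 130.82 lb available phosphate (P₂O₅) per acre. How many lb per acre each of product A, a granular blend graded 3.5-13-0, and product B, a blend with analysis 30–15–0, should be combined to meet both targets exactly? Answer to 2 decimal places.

Let a = lb of product A, b = lb of product B (per acre).
N: 0.035·a + 0.3·b = 121.8
P₂O₅: 0.13·a + 0.15·b = 130.82
Eliminate a: (row1) − 0.035/0.13·(row2) → 0.259615·b = 86.5792, so b = 333.4904.
Back-substitute: a = (121.8 − 0.3·333.4904) / 0.035 = 621.511.

621.51 lb product A, 333.49 lb product B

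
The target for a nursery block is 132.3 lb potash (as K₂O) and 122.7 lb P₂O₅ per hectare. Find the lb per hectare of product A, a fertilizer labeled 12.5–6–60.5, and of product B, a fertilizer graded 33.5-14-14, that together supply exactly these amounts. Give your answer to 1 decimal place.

17.6 lb product A, 868.9 lb product B

Let a = lb of product A, b = lb of product B (per hectare).
K₂O: 0.605·a + 0.14·b = 132.3
P₂O₅: 0.06·a + 0.14·b = 122.7
From row1: a = (132.3 − 0.14·b) / 0.605.
Into row2: 0.06·(132.3 − 0.14·b)/0.605 + 0.14·b = 122.7 → b = 868.879, a = 17.6147.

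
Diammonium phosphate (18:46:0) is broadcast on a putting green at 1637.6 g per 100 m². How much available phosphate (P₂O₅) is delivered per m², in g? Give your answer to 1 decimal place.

P₂O₅ per 100 m² = 1637.6 × 46% = 753.296 g.
Convert to per m²: 753.296 × 0.01 = 7.53296 g.

7.5 g P₂O₅ per sq m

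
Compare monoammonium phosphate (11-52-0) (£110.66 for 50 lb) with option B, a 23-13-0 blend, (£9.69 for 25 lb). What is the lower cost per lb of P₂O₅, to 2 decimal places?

monoammonium phosphate: P₂O₅ per bag = 50 × 52% = 26 lb; cost = 110.66 / 26 = £4.2562/lb P₂O₅.
option B: P₂O₅ per bag = 25 × 13% = 3.25 lb; cost = 9.69 / 3.25 = £2.9815/lb P₂O₅.
option B is cheaper.

£2.98 per lb P₂O₅ (option B)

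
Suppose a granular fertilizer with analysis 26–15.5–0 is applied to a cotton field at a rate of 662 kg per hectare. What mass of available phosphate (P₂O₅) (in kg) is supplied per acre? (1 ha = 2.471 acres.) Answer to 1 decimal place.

P₂O₅ per hectare = 662 × 15.5% = 102.61 kg.
Convert to per acre: 102.61 × 0.404694 = 41.5257 kg.

41.5 kg P₂O₅ per acre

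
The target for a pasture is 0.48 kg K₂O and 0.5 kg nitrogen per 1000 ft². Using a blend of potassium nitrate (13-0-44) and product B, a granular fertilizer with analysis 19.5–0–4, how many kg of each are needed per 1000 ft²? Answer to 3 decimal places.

0.913 kg potassium nitrate, 1.955 kg product B

Per-1000 ft² balance (a = potassium nitrate, b = product B):
K₂O: 0.44·a + 0.04·b = 0.48
N: 0.13·a + 0.195·b = 0.5
From row1: a = (0.48 − 0.04·b) / 0.44.
Into row2: 0.13·(0.48 − 0.04·b)/0.44 + 0.195·b = 0.5 → b = 1.95533, a = 0.913151.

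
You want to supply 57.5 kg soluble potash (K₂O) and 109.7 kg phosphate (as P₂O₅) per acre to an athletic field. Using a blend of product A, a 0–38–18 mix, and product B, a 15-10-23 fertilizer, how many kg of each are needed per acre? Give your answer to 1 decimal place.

280.7 kg product A, 30.3 kg product B

Per-acre balance (a = product A, b = product B):
K₂O: 0.18·a + 0.23·b = 57.5
P₂O₅: 0.38·a + 0.1·b = 109.7
Solving simultaneously: a = 280.706, b = 30.317.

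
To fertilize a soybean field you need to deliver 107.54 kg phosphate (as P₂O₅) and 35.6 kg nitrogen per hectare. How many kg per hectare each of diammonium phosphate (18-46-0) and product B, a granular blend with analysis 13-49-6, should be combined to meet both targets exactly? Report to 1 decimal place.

With a, b = kg per hectare of diammonium phosphate and product B:
P₂O₅: 0.46·a + 0.49·b = 107.54
N: 0.18·a + 0.13·b = 35.6
Eliminate b: (row1) − 0.49/0.13·(row2) → -0.218462·a = -26.6446, so a = 121.965.
Then b = (35.6 − 0.18·121.965) / 0.13 = 104.972.

122.0 kg diammonium phosphate, 105.0 kg product B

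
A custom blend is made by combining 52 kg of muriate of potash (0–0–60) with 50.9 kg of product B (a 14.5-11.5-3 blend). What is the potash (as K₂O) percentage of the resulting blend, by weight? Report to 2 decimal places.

Total mass = 52 + 50.9 = 102.9 kg.
K₂O mass = 60%×52 + 3%×50.9 = 32.727 kg.
% K₂O = 32.727 / 102.9 = 31.8047%.

31.80% K₂O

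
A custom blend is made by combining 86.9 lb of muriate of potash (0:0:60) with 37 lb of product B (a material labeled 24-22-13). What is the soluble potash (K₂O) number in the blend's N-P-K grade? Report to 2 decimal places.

45.96% K₂O

Total mass = 86.9 + 37 = 123.9 lb.
K₂O mass = 60%×86.9 + 13%×37 = 56.95 lb.
% K₂O = 56.95 / 123.9 = 45.9645%.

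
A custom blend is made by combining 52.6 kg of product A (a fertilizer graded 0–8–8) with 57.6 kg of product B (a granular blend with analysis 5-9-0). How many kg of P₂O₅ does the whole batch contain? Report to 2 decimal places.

9.39 kg P₂O₅

P₂O₅ mass = 8%×52.6 + 9%×57.6 = 9.392 kg.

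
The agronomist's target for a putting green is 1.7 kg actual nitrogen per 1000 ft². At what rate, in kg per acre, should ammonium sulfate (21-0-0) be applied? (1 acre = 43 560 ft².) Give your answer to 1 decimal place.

352.6 kg of product per acre

Product per 1000 ft² = 1.7 / 21% = 8.09524 kg.
Convert to per acre: 8.09524 × 43.56 = 352.629 kg.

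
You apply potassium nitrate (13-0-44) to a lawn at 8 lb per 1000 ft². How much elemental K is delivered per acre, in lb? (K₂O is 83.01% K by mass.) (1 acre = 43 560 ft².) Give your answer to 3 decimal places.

K₂O per 1000 ft² = 8 × 44% = 3.52 lb.
Elemental K = 3.52 × 0.8301 = 2.92195 lb per 1000 ft².
Convert to per acre: 2.92195 × 43.56 = 127.2802 lb.

127.280 lb K per acre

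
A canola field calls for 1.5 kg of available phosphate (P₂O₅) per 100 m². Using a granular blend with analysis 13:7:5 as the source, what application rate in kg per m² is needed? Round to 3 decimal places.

Product per 100 m² = 1.5 / 7% = 21.4286 kg.
Convert to per m²: 21.4286 × 0.01 = 0.214286 kg.

0.214 kg of product per sq m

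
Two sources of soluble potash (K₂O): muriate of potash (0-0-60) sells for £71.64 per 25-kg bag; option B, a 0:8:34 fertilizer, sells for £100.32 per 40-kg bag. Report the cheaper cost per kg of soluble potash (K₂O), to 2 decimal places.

£4.78 per kg K₂O (muriate of potash)

muriate of potash: K₂O per bag = 25 × 60% = 15 kg; cost = 71.64 / 15 = £4.7760/kg K₂O.
option B: K₂O per bag = 40 × 34% = 13.6 kg; cost = 100.32 / 13.6 = £7.3765/kg K₂O.
muriate of potash is cheaper.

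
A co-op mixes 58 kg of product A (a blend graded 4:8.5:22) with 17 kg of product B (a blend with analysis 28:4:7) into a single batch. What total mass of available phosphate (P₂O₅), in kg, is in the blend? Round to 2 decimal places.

P₂O₅ mass = 8.5%×58 + 4%×17 = 5.61 kg.

5.61 kg P₂O₅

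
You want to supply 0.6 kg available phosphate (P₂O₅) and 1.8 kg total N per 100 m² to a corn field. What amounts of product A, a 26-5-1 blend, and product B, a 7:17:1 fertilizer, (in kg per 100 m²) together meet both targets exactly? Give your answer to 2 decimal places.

6.49 kg product A, 1.62 kg product B

Per-100 m² balance (a = product A, b = product B):
P₂O₅: 0.05·a + 0.17·b = 0.6
N: 0.26·a + 0.07·b = 1.8
Eliminate b: (row1) − 0.17/0.07·(row2) → -0.581429·a = -3.77143, so a = 6.48649.
Then b = (1.8 − 0.26·6.48649) / 0.07 = 1.62162.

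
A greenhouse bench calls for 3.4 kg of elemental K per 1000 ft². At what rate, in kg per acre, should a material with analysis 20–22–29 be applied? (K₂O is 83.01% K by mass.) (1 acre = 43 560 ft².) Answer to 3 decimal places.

As K₂O: 3.4 / 0.8301 = 4.09589 kg per 1000 ft².
Product per 1000 ft² = 4.09589 / 29% = 14.1238 kg.
Convert to per acre: 14.1238 × 43.56 = 615.2312 kg.

615.231 kg of product per acre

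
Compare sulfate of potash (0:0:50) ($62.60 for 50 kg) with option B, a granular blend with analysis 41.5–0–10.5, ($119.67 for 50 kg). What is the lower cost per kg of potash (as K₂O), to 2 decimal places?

sulfate of potash: K₂O per bag = 50 × 50% = 25 kg; cost = 62.60 / 25 = $2.5040/kg K₂O.
option B: K₂O per bag = 50 × 10.5% = 5.25 kg; cost = 119.67 / 5.25 = $22.7943/kg K₂O.
sulfate of potash is cheaper.

$2.50 per kg K₂O (sulfate of potash)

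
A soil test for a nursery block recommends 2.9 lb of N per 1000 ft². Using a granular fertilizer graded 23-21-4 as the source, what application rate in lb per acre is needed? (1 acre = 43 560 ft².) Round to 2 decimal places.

Product per 1000 ft² = 2.9 / 23% = 12.6087 lb.
Convert to per acre: 12.6087 × 43.56 = 549.2348 lb.

549.23 lb of product per acre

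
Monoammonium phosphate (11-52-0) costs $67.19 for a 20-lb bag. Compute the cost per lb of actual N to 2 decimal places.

$30.54 per lb N

N in bag = 20 × 11% = 2.2 lb.
Cost per lb N = $67.19 / 2.2 = $30.5409.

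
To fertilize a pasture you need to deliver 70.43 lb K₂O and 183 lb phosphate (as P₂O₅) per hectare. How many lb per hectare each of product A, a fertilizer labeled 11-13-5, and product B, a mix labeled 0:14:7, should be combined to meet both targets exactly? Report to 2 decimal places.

1404.67 lb product A, 2.81 lb product B

With a, b = lb per hectare of product A and product B:
K₂O: 0.05·a + 0.07·b = 70.43
P₂O₅: 0.13·a + 0.14·b = 183
Eliminate b: (row1) − 0.07/0.14·(row2) → -0.015·a = -21.07, so a = 1404.667.
Then b = (183 − 0.13·1404.667) / 0.14 = 2.80952.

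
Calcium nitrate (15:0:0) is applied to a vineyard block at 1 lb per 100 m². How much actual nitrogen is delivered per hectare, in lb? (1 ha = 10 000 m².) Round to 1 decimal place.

nitrogen per 100 m² = 1 × 15% = 0.15 lb.
Convert to per hectare: 0.15 × 100 = 15 lb.

15.0 lb N per hectare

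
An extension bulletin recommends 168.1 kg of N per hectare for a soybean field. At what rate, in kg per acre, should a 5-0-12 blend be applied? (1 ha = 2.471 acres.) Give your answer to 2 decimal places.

1360.58 kg of product per acre

Product per hectare = 168.1 / 5% = 3362 kg.
Convert to per acre: 3362 × 0.404694 = 1360.583 kg.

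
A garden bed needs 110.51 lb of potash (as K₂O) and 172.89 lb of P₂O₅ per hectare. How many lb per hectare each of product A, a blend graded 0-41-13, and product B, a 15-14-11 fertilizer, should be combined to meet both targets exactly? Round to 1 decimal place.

Per-hectare balance (a = product A, b = product B):
K₂O: 0.13·a + 0.11·b = 110.51
P₂O₅: 0.41·a + 0.14·b = 172.89
Eliminate b: (row1) − 0.11/0.14·(row2) → -0.192143·a = -25.3321, so a = 131.84.
Then b = (172.89 − 0.41·131.84) / 0.14 = 848.825.

131.8 lb product A, 848.8 lb product B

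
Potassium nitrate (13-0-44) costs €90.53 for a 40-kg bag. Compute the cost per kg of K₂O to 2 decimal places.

K₂O in bag = 40 × 44% = 17.6 kg.
Cost per kg K₂O = €90.53 / 17.6 = €5.1437.

€5.14 per kg K₂O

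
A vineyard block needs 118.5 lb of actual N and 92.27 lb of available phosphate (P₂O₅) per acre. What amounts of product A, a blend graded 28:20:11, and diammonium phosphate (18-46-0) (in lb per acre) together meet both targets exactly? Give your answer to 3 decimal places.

408.420 lb product A, 23.013 lb diammonium phosphate

Per-acre balance (a = product A, b = diammonium phosphate):
N: 0.28·a + 0.18·b = 118.5
P₂O₅: 0.2·a + 0.46·b = 92.27
From row1: a = (118.5 − 0.18·b) / 0.28.
Into row2: 0.2·(118.5 − 0.18·b)/0.28 + 0.46·b = 92.27 → b = 23.0129, a = 408.4203.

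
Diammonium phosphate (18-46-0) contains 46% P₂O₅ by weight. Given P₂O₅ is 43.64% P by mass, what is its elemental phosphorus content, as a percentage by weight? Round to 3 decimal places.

20.074% P

%P = 46 × 0.4364 = 20.0744%.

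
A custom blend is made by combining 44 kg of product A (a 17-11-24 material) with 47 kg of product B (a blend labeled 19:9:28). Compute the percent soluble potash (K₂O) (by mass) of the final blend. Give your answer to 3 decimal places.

Total mass = 44 + 47 = 91 kg.
K₂O mass = 24%×44 + 28%×47 = 23.72 kg.
% K₂O = 23.72 / 91 = 26.0659%.

26.066% K₂O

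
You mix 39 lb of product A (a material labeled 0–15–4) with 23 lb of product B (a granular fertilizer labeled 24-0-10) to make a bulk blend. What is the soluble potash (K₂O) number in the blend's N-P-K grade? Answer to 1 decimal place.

6.2% K₂O

Total mass = 39 + 23 = 62 lb.
K₂O mass = 4%×39 + 10%×23 = 3.86 lb.
% K₂O = 3.86 / 62 = 6.22581%.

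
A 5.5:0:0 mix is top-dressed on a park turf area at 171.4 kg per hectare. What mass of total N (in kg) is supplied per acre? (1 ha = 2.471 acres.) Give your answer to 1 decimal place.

3.8 kg N per acre

nitrogen per hectare = 171.4 × 5.5% = 9.427 kg.
Convert to per acre: 9.427 × 0.404694 = 3.81505 kg.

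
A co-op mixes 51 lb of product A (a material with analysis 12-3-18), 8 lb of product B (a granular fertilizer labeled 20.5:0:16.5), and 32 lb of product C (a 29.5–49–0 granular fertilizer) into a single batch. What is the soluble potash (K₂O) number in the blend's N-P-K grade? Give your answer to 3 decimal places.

Total mass = 51 + 8 + 32 = 91 lb.
K₂O mass = 18%×51 + 16.5%×8 + 0%×32 = 10.5 lb.
% K₂O = 10.5 / 91 = 11.53846%.

11.538% K₂O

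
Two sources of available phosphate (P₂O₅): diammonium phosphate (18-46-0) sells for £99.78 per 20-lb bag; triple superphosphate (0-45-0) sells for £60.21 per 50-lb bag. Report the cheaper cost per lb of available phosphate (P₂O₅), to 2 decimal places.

diammonium phosphate: P₂O₅ per bag = 20 × 46% = 9.2 lb; cost = 99.78 / 9.2 = £10.8457/lb P₂O₅.
triple superphosphate: P₂O₅ per bag = 50 × 45% = 22.5 lb; cost = 60.21 / 22.5 = £2.6760/lb P₂O₅.
triple superphosphate is cheaper.

£2.68 per lb P₂O₅ (triple superphosphate)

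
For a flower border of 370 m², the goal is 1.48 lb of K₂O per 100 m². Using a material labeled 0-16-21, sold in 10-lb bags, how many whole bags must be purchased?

3 bags

Product per 100 m² = 1.48 / 21% = 7.04762 lb.
Total product = 7.04762 × 370 / 100 = 26.0762 lb.
Bags = ⌈26.0762 / 10⌉ = 3.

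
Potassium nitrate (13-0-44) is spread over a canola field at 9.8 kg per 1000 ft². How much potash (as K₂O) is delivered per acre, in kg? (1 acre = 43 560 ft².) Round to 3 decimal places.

K₂O per 1000 ft² = 9.8 × 44% = 4.312 kg.
Convert to per acre: 4.312 × 43.56 = 187.8307 kg.

187.831 kg K₂O per acre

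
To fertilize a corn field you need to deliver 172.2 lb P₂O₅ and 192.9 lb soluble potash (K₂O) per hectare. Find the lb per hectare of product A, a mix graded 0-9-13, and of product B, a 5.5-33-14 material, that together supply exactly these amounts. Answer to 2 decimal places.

Let a = lb of product A, b = lb of product B (per hectare).
P₂O₅: 0.09·a + 0.33·b = 172.2
K₂O: 0.13·a + 0.14·b = 192.9
Eliminate b: (row1) − 0.33/0.14·(row2) → -0.216429·a = -282.493, so a = 1305.248.
Then b = (192.9 − 0.13·1305.248) / 0.14 = 165.842.

1305.25 lb product A, 165.84 lb product B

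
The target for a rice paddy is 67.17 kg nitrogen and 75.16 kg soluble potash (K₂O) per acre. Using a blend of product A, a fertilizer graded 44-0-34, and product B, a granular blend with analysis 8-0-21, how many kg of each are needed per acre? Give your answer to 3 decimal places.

Per-acre balance (a = product A, b = product B):
N: 0.44·a + 0.08·b = 67.17
K₂O: 0.34·a + 0.21·b = 75.16
Eliminate a: (row1) − 0.44/0.34·(row2) → -0.191765·b = -30.0959, so b = 156.9417.
Back-substitute: a = (67.17 − 0.08·156.9417) / 0.44 = 124.1242.

124.124 kg product A, 156.942 kg product B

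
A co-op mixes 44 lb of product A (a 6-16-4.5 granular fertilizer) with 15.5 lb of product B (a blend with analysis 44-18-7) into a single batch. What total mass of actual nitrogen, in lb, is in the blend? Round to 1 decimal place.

N mass = 6%×44 + 44%×15.5 = 9.46 lb.

9.5 lb N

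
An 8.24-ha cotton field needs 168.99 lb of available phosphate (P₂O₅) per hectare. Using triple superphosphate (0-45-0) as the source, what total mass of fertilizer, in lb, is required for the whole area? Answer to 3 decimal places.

Product per hectare = 168.99 / 45% = 375.533 lb.
Total product = 375.533 × 8.24 = 3094.3947 lb.

3094.395 lb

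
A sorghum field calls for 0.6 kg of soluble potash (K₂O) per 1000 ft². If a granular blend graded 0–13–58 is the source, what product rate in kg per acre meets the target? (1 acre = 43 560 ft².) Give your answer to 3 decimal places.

Product per 1000 ft² = 0.6 / 58% = 1.03448 kg.
Convert to per acre: 1.03448 × 43.56 = 45.0621 kg.

45.062 kg of product per acre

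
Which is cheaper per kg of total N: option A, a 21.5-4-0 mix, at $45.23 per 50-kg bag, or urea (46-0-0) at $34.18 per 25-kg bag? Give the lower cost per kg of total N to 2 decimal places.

$2.97 per kg N (urea)

option A: N per bag = 50 × 21.5% = 10.75 kg; cost = 45.23 / 10.75 = $4.2074/kg N.
urea: N per bag = 25 × 46% = 11.5 kg; cost = 34.18 / 11.5 = $2.9722/kg N.
urea is cheaper.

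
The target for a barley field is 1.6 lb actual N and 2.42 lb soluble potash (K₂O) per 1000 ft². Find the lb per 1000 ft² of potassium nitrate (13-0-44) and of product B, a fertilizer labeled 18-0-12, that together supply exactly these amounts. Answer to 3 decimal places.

3.830 lb potassium nitrate, 6.123 lb product B

Per-1000 ft² balance (a = potassium nitrate, b = product B):
N: 0.13·a + 0.18·b = 1.6
K₂O: 0.44·a + 0.12·b = 2.42
From row1: a = (1.6 − 0.18·b) / 0.13.
Into row2: 0.44·(1.6 − 0.18·b)/0.13 + 0.12·b = 2.42 → b = 6.12264, a = 3.83019.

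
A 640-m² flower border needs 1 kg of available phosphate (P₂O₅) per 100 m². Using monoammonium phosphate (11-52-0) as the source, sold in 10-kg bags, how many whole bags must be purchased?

2 bags

Product per 100 m² = 1 / 52% = 1.92308 kg.
Total product = 1.92308 × 640 / 100 = 12.3077 kg.
Bags = ⌈12.3077 / 10⌉ = 2.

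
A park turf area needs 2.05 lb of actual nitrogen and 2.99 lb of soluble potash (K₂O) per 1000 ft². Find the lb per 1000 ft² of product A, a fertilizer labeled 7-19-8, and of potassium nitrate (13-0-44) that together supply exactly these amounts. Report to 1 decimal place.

25.2 lb product A, 2.2 lb potassium nitrate

Let a = lb of product A, b = lb of potassium nitrate (per 1000 ft²).
N: 0.07·a + 0.13·b = 2.05
K₂O: 0.08·a + 0.44·b = 2.99
Solving simultaneously: a = 25.1618, b = 2.22059.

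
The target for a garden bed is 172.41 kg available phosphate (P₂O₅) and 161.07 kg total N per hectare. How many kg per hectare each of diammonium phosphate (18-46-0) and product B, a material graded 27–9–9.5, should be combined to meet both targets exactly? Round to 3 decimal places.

296.800 kg diammonium phosphate, 398.689 kg product B

Per-hectare balance (a = diammonium phosphate, b = product B):
P₂O₅: 0.46·a + 0.09·b = 172.41
N: 0.18·a + 0.27·b = 161.07
Solving simultaneously: a = 296.8, b = 398.6889.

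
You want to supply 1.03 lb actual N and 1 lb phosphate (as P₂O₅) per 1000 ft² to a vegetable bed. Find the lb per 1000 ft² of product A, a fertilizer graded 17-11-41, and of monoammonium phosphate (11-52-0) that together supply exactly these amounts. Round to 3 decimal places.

5.578 lb product A, 0.743 lb monoammonium phosphate

With a, b = lb per 1000 ft² of product A and monoammonium phosphate:
N: 0.17·a + 0.11·b = 1.03
P₂O₅: 0.11·a + 0.52·b = 1
Eliminate b: (row1) − 0.11/0.52·(row2) → 0.146731·a = 0.818462, so a = 5.57798.
Then b = (1 − 0.11·5.57798) / 0.52 = 0.743119.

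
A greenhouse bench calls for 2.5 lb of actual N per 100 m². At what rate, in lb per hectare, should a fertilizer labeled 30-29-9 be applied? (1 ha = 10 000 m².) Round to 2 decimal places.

833.33 lb of product per hectare

Product per 100 m² = 2.5 / 30% = 8.33333 lb.
Convert to per hectare: 8.33333 × 100 = 833.333 lb.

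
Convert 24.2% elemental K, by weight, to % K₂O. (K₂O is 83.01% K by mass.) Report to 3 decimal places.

29.153% K₂O

%K₂O = 24.2 / 0.8301 = 29.1531%.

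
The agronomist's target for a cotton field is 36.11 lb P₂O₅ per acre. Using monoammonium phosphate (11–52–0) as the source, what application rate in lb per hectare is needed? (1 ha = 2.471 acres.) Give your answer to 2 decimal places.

171.59 lb of product per hectare

Product per acre = 36.11 / 52% = 69.4423 lb.
Convert to per hectare: 69.4423 × 2.471 = 171.592 lb.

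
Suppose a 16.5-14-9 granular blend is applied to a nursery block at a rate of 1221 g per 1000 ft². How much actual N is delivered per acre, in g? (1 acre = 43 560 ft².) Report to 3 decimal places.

8775.815 g N per acre

nitrogen per 1000 ft² = 1221 × 16.5% = 201.465 g.
Convert to per acre: 201.465 × 43.56 = 8775.8154 g.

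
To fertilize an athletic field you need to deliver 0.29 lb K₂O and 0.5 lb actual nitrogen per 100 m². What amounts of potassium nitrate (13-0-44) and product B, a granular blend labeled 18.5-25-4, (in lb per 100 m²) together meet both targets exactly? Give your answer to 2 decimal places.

0.44 lb potassium nitrate, 2.39 lb product B

Per-100 m² balance (a = potassium nitrate, b = product B):
K₂O: 0.44·a + 0.04·b = 0.29
N: 0.13·a + 0.185·b = 0.5
From row1: a = (0.29 − 0.04·b) / 0.44.
Into row2: 0.13·(0.29 − 0.04·b)/0.44 + 0.185·b = 0.5 → b = 2.39239, a = 0.441601.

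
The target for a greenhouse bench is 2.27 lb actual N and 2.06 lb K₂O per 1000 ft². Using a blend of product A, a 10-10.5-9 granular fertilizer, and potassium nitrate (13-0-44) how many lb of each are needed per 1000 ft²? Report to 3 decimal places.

22.632 lb product A, 0.053 lb potassium nitrate

Let a = lb of product A, b = lb of potassium nitrate (per 1000 ft²).
N: 0.1·a + 0.13·b = 2.27
K₂O: 0.09·a + 0.44·b = 2.06
Eliminate a: (row1) − 0.1/0.09·(row2) → -0.358889·b = -0.0188889, so b = 0.0526316.
Back-substitute: a = (2.27 − 0.13·0.0526316) / 0.1 = 22.6316.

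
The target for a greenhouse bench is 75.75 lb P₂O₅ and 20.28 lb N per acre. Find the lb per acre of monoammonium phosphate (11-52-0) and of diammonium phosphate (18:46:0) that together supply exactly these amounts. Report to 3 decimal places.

Per-acre balance (a = monoammonium phosphate, b = diammonium phosphate):
P₂O₅: 0.52·a + 0.46·b = 75.75
N: 0.11·a + 0.18·b = 20.28
From row1: a = (75.75 − 0.46·b) / 0.52.
Into row2: 0.11·(75.75 − 0.46·b)/0.52 + 0.18·b = 20.28 → b = 51.4674, a = 100.1442.

100.144 lb monoammonium phosphate, 51.467 lb diammonium phosphate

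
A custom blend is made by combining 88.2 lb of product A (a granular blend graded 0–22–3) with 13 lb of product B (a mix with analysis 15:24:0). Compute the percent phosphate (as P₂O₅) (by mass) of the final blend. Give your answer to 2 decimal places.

Total mass = 88.2 + 13 = 101.2 lb.
P₂O₅ mass = 22%×88.2 + 24%×13 = 22.524 lb.
% P₂O₅ = 22.524 / 101.2 = 22.2569%.

22.26% P₂O₅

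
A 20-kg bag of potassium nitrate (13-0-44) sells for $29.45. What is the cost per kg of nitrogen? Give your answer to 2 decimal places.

N in bag = 20 × 13% = 2.6 kg.
Cost per kg N = $29.45 / 2.6 = $11.3269.

$11.33 per kg N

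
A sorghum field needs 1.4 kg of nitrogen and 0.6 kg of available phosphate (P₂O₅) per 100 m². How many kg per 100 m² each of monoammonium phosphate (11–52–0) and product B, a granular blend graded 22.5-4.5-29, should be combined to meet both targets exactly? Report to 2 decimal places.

0.64 kg monoammonium phosphate, 5.91 kg product B

With a, b = kg per 100 m² of monoammonium phosphate and product B:
N: 0.11·a + 0.225·b = 1.4
P₂O₅: 0.52·a + 0.045·b = 0.6
From row1: a = (1.4 − 0.225·b) / 0.11.
Into row2: 0.52·(1.4 − 0.225·b)/0.11 + 0.045·b = 0.6 → b = 5.90808, a = 0.64257.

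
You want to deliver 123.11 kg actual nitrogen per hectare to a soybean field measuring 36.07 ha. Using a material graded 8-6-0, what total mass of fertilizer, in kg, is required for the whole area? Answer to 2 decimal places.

55507.22 kg

Product per hectare = 123.11 / 8% = 1538.88 kg.
Total product = 1538.88 × 36.07 = 55507.221 kg.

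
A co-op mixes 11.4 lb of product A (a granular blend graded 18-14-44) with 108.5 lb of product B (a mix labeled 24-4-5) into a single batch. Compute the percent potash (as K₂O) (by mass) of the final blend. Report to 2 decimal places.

Total mass = 11.4 + 108.5 = 119.9 lb.
K₂O mass = 44%×11.4 + 5%×108.5 = 10.441 lb.
% K₂O = 10.441 / 119.9 = 8.70809%.

8.71% K₂O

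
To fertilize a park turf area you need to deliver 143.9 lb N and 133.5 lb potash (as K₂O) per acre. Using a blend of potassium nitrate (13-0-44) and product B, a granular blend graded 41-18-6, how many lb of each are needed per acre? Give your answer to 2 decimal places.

267.10 lb potassium nitrate, 266.29 lb product B

Let a = lb of potassium nitrate, b = lb of product B (per acre).
N: 0.13·a + 0.41·b = 143.9
K₂O: 0.44·a + 0.06·b = 133.5
From row1: a = (143.9 − 0.41·b) / 0.13.
Into row2: 0.44·(143.9 − 0.41·b)/0.13 + 0.06·b = 133.5 → b = 266.286, a = 267.097.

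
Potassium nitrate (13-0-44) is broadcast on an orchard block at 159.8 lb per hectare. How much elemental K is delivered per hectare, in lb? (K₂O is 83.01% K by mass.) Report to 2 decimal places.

58.37 lb K per hectare

K₂O per hectare = 159.8 × 44% = 70.312 lb.
Elemental K = 70.312 × 0.8301 = 58.366 lb per hectare.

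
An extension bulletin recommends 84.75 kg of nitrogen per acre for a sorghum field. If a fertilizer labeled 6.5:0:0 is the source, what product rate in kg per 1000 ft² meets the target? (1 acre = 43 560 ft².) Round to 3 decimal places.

Product per acre = 84.75 / 6.5% = 1303.85 kg.
Convert to per 1000 ft²: 1303.85 × 0.0229568 = 29.9322 kg.

29.932 kg of product per thousand sq ft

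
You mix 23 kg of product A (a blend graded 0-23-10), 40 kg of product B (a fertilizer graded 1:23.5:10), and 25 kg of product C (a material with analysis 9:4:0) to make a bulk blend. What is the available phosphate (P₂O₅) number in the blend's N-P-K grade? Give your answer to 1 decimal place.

Total mass = 23 + 40 + 25 = 88 kg.
P₂O₅ mass = 23%×23 + 23.5%×40 + 4%×25 = 15.69 kg.
% P₂O₅ = 15.69 / 88 = 17.8295%.

17.8% P₂O₅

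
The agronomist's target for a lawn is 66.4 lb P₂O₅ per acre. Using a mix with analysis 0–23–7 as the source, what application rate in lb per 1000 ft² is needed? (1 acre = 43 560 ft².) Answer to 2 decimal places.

Product per acre = 66.4 / 23% = 288.696 lb.
Convert to per 1000 ft²: 288.696 × 0.0229568 = 6.62754 lb.

6.63 lb of product per thousand sq ft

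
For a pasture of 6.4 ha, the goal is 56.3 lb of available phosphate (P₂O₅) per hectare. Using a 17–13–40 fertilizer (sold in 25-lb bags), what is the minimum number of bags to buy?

Product per hectare = 56.3 / 13% = 433.077 lb.
Total product = 433.077 × 6.4 = 2771.69 lb.
Bags = ⌈2771.69 / 25⌉ = 111.

111 bags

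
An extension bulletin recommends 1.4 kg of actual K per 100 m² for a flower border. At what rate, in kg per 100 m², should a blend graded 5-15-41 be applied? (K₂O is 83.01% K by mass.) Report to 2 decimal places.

As K₂O: 1.4 / 0.8301 = 1.68654 kg per 100 m².
Product per 100 m² = 1.68654 / 41% = 4.11352 kg.

4.11 kg of product per hundred sq m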